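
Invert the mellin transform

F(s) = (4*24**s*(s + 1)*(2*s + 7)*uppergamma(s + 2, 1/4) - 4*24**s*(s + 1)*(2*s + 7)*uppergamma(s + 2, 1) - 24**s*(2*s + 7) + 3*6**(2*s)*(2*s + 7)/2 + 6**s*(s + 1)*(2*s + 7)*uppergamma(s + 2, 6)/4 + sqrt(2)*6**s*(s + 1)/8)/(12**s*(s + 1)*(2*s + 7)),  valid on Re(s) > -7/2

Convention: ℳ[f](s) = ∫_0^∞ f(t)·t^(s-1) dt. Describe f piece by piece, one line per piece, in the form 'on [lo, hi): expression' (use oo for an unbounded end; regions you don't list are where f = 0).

on [0, 1/2): t**(7/2)
on [1/2, 2): t**2*exp(-t/2)
on [2, 3): t/2
on [3, oo): t**2*exp(-2*t)

undo the shared t-power: t**(5/2) on [0, 1/2); t*exp(-t/2) on [1/2, 2); 1/2 on [2, 3); …
peel off the shared t-power: t**(3/2) on [0, 1/2); exp(-t/2) on [1/2, 2); 1/(2*t) on [2, 3); …
split f at 1/2, 2, 3: ℳ[f](s) collects 4 kernel integrals
piece [0, 1/2): integrate t**(7/2) against the kernel
∫ t**2*exp(-t/2)·t^(s-1) over [1/2, 2)
∫ t/2·t^(s-1) over [2, 3)
on [3, ∞): add ∫ t**2*exp(-2*t)·t^(s-1) dt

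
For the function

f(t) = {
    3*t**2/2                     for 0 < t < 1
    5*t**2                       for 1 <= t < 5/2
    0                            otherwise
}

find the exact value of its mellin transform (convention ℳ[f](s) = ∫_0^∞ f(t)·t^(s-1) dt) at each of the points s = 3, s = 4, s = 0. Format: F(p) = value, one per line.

summing 2 kernel integrals split by 1 yields ℳ[f](s)
segment 0 to 1 holds 3*t**2/2; add its integral
on [1, 5/2): add ∫ 5*t**2·t^(s-1) dt

F(3) = 15513/160
F(4) = 25967/128
F(0) = 111/8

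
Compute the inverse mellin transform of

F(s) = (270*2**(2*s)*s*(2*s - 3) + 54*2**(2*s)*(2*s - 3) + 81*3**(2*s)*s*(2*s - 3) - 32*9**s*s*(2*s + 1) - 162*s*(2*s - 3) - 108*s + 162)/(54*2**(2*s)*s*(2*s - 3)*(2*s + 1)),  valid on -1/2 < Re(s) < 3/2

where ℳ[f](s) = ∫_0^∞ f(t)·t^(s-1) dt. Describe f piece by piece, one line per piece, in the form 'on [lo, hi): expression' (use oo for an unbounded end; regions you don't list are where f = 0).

remove the power substitution first: t on [0, 1/2); 2*t + 1 on [1/2, 1); t/2 on [1, 3/2); …
summing 4 kernel integrals split by 1/4, 1, 9/4 yields ℳ[f](s)
piece [0, 1/4): integrate sqrt(t) against the kernel
∫ (2*sqrt(t) + 1)·t^(s-1) over [1/4, 1)
segment 1 to 9/4 holds sqrt(t)/2; add its integral
between 9/4 and ∞ the integrand is t**(-3/2)·t^(s-1)

on [0, 1/4): sqrt(t)
on [1/4, 1): 2*sqrt(t) + 1
on [1, 9/4): sqrt(t)/2
on [9/4, oo): t**(-3/2)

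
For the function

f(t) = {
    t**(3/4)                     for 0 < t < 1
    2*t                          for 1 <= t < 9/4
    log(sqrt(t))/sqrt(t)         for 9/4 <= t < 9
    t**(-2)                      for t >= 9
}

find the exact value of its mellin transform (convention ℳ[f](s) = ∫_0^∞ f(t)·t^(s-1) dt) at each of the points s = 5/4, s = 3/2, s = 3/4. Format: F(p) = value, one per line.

F(5/4) = -68*sqrt(3)/27 - 7/18 + log(2**(sqrt(6))*3**(-sqrt(6) + 4*sqrt(3))) + 35*sqrt(6)/12
F(3/2) = 9*log(2)/4 + 271/90 + 27*log(3)/4
F(3/4) = -1076*sqrt(3)/135 - 10/21 + log(2**(2*sqrt(6))*3**(-2*sqrt(6) + 4*sqrt(3))) + 83*sqrt(6)/14

remove the power substitution first: t**(3/2) on [0, 1); 2*t**2 on [1, 3/2); log(t)/t on [3/2, 3); …
along the cuts 1, 9/4, 9, ℳ[f](s) splits into 4 integrals
for t in [0, 1): the term is ∫ t**(3/4)·t^(s-1)
∫ over [1, 9/4) of 2*t·t^(s-1) joins the sum
segment [9/4, 9) carries log(sqrt(t))/sqrt(t); integrate it
the [9, ∞) slice contributes ∫ t**(-2)·t^(s-1) dt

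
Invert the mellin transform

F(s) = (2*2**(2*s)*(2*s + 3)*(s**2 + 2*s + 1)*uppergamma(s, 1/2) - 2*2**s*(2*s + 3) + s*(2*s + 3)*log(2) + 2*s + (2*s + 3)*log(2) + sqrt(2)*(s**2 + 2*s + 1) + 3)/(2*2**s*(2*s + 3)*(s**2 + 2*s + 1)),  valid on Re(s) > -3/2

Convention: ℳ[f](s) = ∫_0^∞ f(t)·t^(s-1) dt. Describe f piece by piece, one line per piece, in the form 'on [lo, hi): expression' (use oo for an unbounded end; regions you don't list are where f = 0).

on [0, 1/2): t**(3/2)
on [1/2, 1): t*log(t)
on [1, oo): exp(-t/2)

summing 3 kernel integrals split by 1/2, 1 yields ℳ[f](s)
∫ t**(3/2)·t^(s-1) over [0, 1/2)
piece [1/2, 1): integrate t*log(t) against the kernel
∫ exp(-t/2)·t^(s-1) over [1, ∞)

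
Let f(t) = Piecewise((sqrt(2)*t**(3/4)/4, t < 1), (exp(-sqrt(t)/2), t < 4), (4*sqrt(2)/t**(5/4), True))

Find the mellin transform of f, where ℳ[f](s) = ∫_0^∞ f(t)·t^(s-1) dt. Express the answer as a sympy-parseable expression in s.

(2*2**(2*s)*(4*s - 5)*(4*s + 3)*uppergamma(2*s, 1/2) - 2*2**(2*s)*(4*s - 5)*(4*s + 3)*uppergamma(2*s, 1) - 4*2**(2*s)*(4*s + 3) + sqrt(2)*(4*s - 5))/((4*s - 5)*(4*s + 3))
  -3/4 < Re(s) < 5/4

strip the power substitution: sqrt(2)*t**(3/2)/4 on [0, 1); exp(-t/2) on [1, 2); 4*sqrt(2)/t**(5/2) on [2, ∞)
strip the common scale on t: t**(3/2) on [0, 1/2); exp(-t) on [1/2, 1); t**(-5/2) on [1, ∞)
decompose at 1, 4; ℳ[f](s) sums the 3 pieces' integrals
on [0, 1): add ∫ sqrt(2)*t**(3/4)/4·t^(s-1) dt
for t in [1, 4): the term is ∫ exp(-sqrt(t)/2)·t^(s-1)
for t in [4, ∞): the term is ∫ 4*sqrt(2)/t**(5/4)·t^(s-1)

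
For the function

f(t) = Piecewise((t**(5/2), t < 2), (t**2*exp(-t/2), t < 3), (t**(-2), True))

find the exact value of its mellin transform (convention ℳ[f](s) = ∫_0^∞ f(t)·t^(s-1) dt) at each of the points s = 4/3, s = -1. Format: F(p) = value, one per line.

undo the shared t-power: sqrt(t) on [0, 2); exp(-t/2) on [2, 3); t**(-4) on [3, ∞)
f breaks at 2, 3 into 3 integrals to sum
for t in [0, 2): the term is ∫ t**(5/2)·t^(s-1)
piece [2, 3): integrate t**2*exp(-t/2) against the kernel
for t in [3, ∞): the term is ∫ t**(-2)·t^(s-1)

F(4/3) = -8*2**(1/3)*uppergamma(10/3, 3/2) + 3**(1/3)/2 + 48*2**(5/6)/23 + 8*2**(1/3)*uppergamma(10/3, 1)
F(-1) = -2*exp(-3/2) + 1/81 + 2*exp(-1) + 4*sqrt(2)/3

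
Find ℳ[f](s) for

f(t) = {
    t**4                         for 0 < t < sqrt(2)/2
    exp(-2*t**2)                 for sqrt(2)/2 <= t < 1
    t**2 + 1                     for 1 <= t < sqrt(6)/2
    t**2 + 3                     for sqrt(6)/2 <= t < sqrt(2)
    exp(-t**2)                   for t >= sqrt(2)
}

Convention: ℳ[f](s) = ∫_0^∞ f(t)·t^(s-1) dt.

reversing the power substitution: t**2 on [0, 1/2); exp(-2*t) on [1/2, 1); t + 1 on [1, 3/2); …
slice at sqrt(2)/2, 1, sqrt(6)/2, sqrt(2), transform all 5 pieces, and sum them
for t in [0, sqrt(2)/2): the term is ∫ t**4·t^(s-1)
on [sqrt(2)/2, 1): add ∫ exp(-2*t**2)·t^(s-1) dt
∫ over [1, sqrt(6)/2) of (t**2 + 1)·t^(s-1) joins the sum
on [sqrt(6)/2, sqrt(2)) integrate f = (t**2 + 3) against the kernel
[sqrt(2), ∞) adds the kernel integral of exp(-t**2)

(sqrt(2)/2)**s*(2*2**(s/2)*s*(s + 2)*(s + 4)*uppergamma(s/2, 2) - 8*2**(s/2)*s*(s + 4) - 8*2**(s/2)*(s + 4) + 20*2**s*s*(s + 4) + 24*2**s*(s + 4) - 8*3**(s/2)*s*(s + 4) - 16*3**(s/2)*(s + 4) + 2*s*(s + 2)*(s + 4)*uppergamma(s/2, 1) - 2*s*(s + 2)*(s + 4)*uppergamma(s/2, 2) + s*(s + 2))/(4*s*(s + 2)*(s + 4))
  Re(s) > -4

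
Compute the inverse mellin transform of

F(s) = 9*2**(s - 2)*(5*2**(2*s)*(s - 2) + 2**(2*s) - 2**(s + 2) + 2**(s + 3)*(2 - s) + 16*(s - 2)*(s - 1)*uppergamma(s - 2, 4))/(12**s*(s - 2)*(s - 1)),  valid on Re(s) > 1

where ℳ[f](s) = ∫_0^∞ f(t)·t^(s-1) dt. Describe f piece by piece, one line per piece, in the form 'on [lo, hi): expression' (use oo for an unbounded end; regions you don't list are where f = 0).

back out the shared t-power: 3 on [0, 1/3); (6*t + 1)/t on [1/3, 2/3); exp(-6*t)/t on [2/3, ∞)
reversing the shared t-power: 3*t on [0, 1/3); 6*t + 1 on [1/3, 2/3); exp(-6*t) on [2/3, ∞)
remove the common scale on t first: t on [0, 1); 2*t + 1 on [1, 2); exp(-2*t) on [2, ∞)
split f at 1/3, 2/3: ℳ[f](s) collects 3 kernel integrals
between 0 and 1/3 the integrand is 3/t·t^(s-1)
∫ (6*t + 1)/t**2·t^(s-1) over [1/3, 2/3)
on [2/3, ∞) integrate f = exp(-6*t)/t**2 against the kernel

on [0, 1/3): 3/t
on [1/3, 2/3): (6*t + 1)/t**2
on [2/3, oo): exp(-6*t)/t**2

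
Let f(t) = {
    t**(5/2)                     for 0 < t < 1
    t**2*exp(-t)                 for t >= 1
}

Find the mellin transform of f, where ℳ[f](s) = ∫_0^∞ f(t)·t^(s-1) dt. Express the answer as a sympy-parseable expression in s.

remove the shared t-power first: sqrt(t) on [0, 1); exp(-t) on [1, ∞)
cuts at 1: linearity sums the 2 kernel integrals
[0, 1) adds the kernel integral of t**(5/2)
between 1 and ∞ the integrand is t**2*exp(-t)·t^(s-1)

((2*s + 5)*uppergamma(s + 2, 1) + 2)/(2*s + 5)
  Re(s) > -5/2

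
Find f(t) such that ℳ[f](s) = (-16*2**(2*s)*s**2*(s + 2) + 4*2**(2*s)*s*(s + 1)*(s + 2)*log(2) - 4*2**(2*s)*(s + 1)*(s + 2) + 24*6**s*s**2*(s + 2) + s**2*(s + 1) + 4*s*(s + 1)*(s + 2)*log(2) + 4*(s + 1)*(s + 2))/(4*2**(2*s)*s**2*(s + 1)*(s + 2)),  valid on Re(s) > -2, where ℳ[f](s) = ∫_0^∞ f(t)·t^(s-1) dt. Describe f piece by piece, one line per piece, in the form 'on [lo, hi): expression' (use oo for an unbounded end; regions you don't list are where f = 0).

on [0, 1/4): 4*t**2
on [1/4, 1): log(2*t)
on [1, 3/2): 4*t

strip the common scale on t: t**2 on [0, 1/2); log(t) on [1/2, 2); 2*t on [2, 3)
the 3 pieces separated at 1/4, 1 each add one integral
∫ over [0, 1/4) of 4*t**2·t^(s-1) joins the sum
segment 1/4 to 1 holds log(2*t); add its integral
∫ over [1, 3/2) of 4*t·t^(s-1) joins the sum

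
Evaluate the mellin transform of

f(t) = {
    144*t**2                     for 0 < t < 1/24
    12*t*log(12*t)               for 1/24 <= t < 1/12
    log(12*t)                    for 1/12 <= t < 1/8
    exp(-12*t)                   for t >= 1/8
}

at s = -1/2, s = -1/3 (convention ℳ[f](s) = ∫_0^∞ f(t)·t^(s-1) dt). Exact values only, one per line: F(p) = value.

F(-1/2) = -8*sqrt(2) - 4*sqrt(3)*sqrt(pi)*erfc(sqrt(6)/2) + sqrt(6)*log(64*2**(4*sqrt(3))/3**(4*sqrt(3)))/3 + 4*sqrt(2)*exp(-3/2) + 13*sqrt(6)/3
F(-1/3) = 3**(1/3)*(-120*3**(2/3) + log(2**(30 + 40*3**(2/3))/3**(40*3**(2/3))) + 20*2**(2/3)*uppergamma(-1/3, 3/2) + 51 + 135*2**(2/3))/20

invert the common scale on t to get 16*t**2 on [0, 1/8); 4*t*log(4*t) on [1/8, 1/4); log(4*t) on [1/4, 3/8); …
peel off the common scale on t: 4*t**2 on [0, 1/4); 2*t*log(2*t) on [1/4, 1/2); log(2*t) on [1/2, 3/4); …
undo the common scale on t: t**2 on [0, 1/2); t*log(t) on [1/2, 1); log(t) on [1, 3/2); …
along the cuts 1/24, 1/12, 1/8, ℳ[f](s) splits into 4 integrals
the [0, 1/24) slice contributes ∫ 144*t**2·t^(s-1) dt
for t in [1/24, 1/12): the term is ∫ 12*t*log(12*t)·t^(s-1)
for t in [1/12, 1/8): the term is ∫ log(12*t)·t^(s-1)
∫ exp(-12*t)·t^(s-1) over [1/8, ∞)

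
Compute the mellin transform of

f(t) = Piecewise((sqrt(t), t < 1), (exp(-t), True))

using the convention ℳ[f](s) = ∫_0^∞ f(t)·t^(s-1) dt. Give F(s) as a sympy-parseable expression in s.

decompose at 1; ℳ[f](s) sums the 2 pieces' integrals
the [0, 1) slice contributes ∫ sqrt(t)·t^(s-1) dt
∫ exp(-t)·t^(s-1) over [1, ∞)

((2*s + 1)*uppergamma(s, 1) + 2)/(2*s + 1)
  Re(s) > -1/2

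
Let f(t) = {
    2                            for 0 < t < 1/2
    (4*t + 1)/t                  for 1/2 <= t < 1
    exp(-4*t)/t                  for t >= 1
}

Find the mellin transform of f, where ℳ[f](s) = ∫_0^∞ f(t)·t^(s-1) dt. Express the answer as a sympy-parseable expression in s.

the shared t-power comes off first: 2*t on [0, 1/2); 4*t + 1 on [1/2, 1); exp(-4*t) on [1, ∞)
undo the common scale on t: t on [0, 1); 2*t + 1 on [1, 2); exp(-2*t) on [2, ∞)
treat the 3 regions marked off by 1/2, 1 separately and sum
over [0, 1/2), the kernel integral of 2 enters the sum
∫ over [1/2, 1) of (4*t + 1)/t·t^(s-1) joins the sum
segment 1 to ∞ holds exp(-4*t)/t; add its integral

(-2**(s + 1) + 2**(s + 2)*(1 - s) + 4**s*(5*s - 5) + 4**s + 4*s*(s - 1)*uppergamma(s - 1, 4))/(4**s*s*(s - 1))
  Re(s) > 0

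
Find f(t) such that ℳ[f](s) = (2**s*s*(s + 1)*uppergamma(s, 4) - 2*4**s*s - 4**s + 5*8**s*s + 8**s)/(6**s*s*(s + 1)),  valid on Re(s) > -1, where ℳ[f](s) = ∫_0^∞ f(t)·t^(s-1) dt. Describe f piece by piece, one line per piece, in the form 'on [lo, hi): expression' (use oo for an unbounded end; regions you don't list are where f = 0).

on [0, 2/3): 3*t/2
on [2/3, 4/3): 3*t + 1
on [4/3, oo): exp(-3*t)

reversing the common scale on t: t on [0, 1); 2*t + 1 on [1, 2); exp(-2*t) on [2, ∞)
f breaks at 2/3, 4/3 into 3 integrals to sum
between 0 and 2/3 the integrand is 3*t/2·t^(s-1)
segment 2/3 to 4/3 holds (3*t + 1); add its integral
between 4/3 and ∞ the integrand is exp(-3*t)·t^(s-1)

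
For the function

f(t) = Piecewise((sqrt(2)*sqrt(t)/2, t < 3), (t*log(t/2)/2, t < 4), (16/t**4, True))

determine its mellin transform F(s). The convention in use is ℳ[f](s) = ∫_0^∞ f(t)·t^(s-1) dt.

(32*2**(2*s)*s*(s - 4)*(2*s + 1)*log(2) - 32*2**(2*s)*(s - 4)*(2*s + 1) + 32*2**(2*s)*(s - 4)*(2*s + 1)*log(2) + 3**s*s*(s - 4)*(2*s + 1)*(-24*log(3) + 24*log(2)) + 3**s*(s - 4)*(2*s + 1)*(-24*log(3) + 24*log(2)) + 24*3**s*(s - 4)*(2*s + 1) + 16*3**s*sqrt(6)*(s - 4)*(s**2 + 2*s + 1) - 4**s*(2*s + 1)*(s**2 + 2*s + 1))/(16*(s - 4)*(2*s + 1)*(s**2 + 2*s + 1))
  -1/2 < Re(s) < 4

remove the common scale on t first: sqrt(t) on [0, 3/2); t*log(t) on [3/2, 2); t**(-4) on [2, ∞)
along the cuts 3, 4, ℳ[f](s) splits into 3 integrals
the [0, 3) slice contributes ∫ sqrt(2)*sqrt(t)/2·t^(s-1) dt
∫ over [3, 4) of t*log(t/2)/2·t^(s-1) joins the sum
∫ 16/t**4·t^(s-1) over [4, ∞)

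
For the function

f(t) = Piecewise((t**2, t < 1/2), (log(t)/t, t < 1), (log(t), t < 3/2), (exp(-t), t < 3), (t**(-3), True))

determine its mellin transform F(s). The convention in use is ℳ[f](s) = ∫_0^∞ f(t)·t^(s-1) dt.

linearity at 1/2, 1, 3/2, 3 turns ℳ[f](s) into 5 summed integrals
[0, 1/2) adds the kernel integral of t**2
piece [1/2, 1): integrate log(t)/t against the kernel
segment [1, 3/2) carries log(t); integrate it
between 3/2 and 3 the integrand is exp(-t)·t^(s-1)
piece [3, ∞): integrate t**(-3) against the kernel

(108*2**s*s**2*(s - 3)*(s + 2)*(s**2 - 2*s + 1)*uppergamma(s, 3/2) - 108*2**s*s**2*(s - 3)*(s + 2)*(s**2 - 2*s + 1)*uppergamma(s, 3) - 108*2**s*s**2*(s - 3)*(s + 2) + 108*2**s*(s - 3)*(s + 2)*(s**2 - 2*s + 1) - 108*3**s*s*(s - 3)*(s + 2)*(s**2 - 2*s + 1)*log(2) + 108*3**s*s*(s - 3)*(s + 2)*(s**2 - 2*s + 1)*log(3) - 108*3**s*(s - 3)*(s + 2)*(s**2 - 2*s + 1) - 4*6**s*s**2*(s + 2)*(s**2 - 2*s + 1) + 216*s**3*(s - 3)*(s + 2)*log(2) - 216*s**2*(s - 3)*(s + 2)*log(2) + 216*s**2*(s - 3)*(s + 2) + 27*s**2*(s - 3)*(s**2 - 2*s + 1))/(108*2**s*s**2*(s - 3)*(s + 2)*(s**2 - 2*s + 1))
  -2 < Re(s) < 3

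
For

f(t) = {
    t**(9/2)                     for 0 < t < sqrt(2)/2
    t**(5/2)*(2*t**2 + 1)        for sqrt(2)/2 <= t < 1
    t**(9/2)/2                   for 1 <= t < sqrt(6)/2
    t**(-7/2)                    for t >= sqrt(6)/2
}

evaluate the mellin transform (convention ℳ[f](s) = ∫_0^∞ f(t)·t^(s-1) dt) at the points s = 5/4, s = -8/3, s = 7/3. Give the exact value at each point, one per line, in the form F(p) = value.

F(5/4) = 2**(1/8)*(-3294 + 9828*2**(7/8) + 7325*3**(7/8))/37260
F(-8/3) = 2**(1/12)*(-56943*2**(11/12) + 3349*3**(11/12) + 125874)/21978
F(7/3) = 2**(7/12)*(-4662 + 28392*2**(5/12) + 54491*3**(5/12))/133168

undo the shared t-power: t**4 on [0, sqrt(2)/2); t**2*(2*t**2 + 1) on [sqrt(2)/2, 1); t**4/2 on [1, sqrt(6)/2); …
back out the shared t-power: t**2 on [0, sqrt(2)/2); 2*t**2 + 1 on [sqrt(2)/2, 1); t**2/2 on [1, sqrt(6)/2); …
reversing the power substitution: t on [0, 1/2); 2*t + 1 on [1/2, 1); t/2 on [1, 3/2); …
cuts at sqrt(2)/2, 1, sqrt(6)/2: linearity sums the 4 kernel integrals
for t in [0, sqrt(2)/2): the term is ∫ t**(9/2)·t^(s-1)
∫ over [sqrt(2)/2, 1) of t**(5/2)*(2*t**2 + 1)·t^(s-1) joins the sum
the [1, sqrt(6)/2) slice contributes ∫ t**(9/2)/2·t^(s-1) dt
on [sqrt(6)/2, ∞) integrate f = t**(-7/2) against the kernel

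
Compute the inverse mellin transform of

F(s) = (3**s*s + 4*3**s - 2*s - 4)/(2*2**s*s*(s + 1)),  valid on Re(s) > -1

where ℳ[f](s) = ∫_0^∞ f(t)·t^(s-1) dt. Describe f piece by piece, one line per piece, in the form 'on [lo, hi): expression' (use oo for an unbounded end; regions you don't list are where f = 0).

integrate the 2 segments split at 1/2, then add the results
between 0 and 1/2 the integrand is t·t^(s-1)
∫ over [1/2, 3/2) of (2 - t)·t^(s-1) joins the sum

on [0, 1/2): t
on [1/2, 3/2): 2 - t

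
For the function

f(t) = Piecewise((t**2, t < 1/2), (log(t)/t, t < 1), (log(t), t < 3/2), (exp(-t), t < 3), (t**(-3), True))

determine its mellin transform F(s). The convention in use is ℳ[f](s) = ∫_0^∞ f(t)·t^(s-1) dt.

along the cuts 1/2, 1, 3/2, 3, ℳ[f](s) splits into 5 integrals
on [0, 1/2): add ∫ t**2·t^(s-1) dt
on [1/2, 1) integrate f = log(t)/t against the kernel
between 1 and 3/2 the integrand is log(t)·t^(s-1)
on [3/2, 3) integrate f = exp(-t) against the kernel
segment 3 to ∞ holds t**(-3); add its integral

(108*2**s*s**2*(s - 3)*(s + 2)*(s**2 - 2*s + 1)*uppergamma(s, 3/2) - 108*2**s*s**2*(s - 3)*(s + 2)*(s**2 - 2*s + 1)*uppergamma(s, 3) - 108*2**s*s**2*(s - 3)*(s + 2) + 108*2**s*(s - 3)*(s + 2)*(s**2 - 2*s + 1) - 108*3**s*s*(s - 3)*(s + 2)*(s**2 - 2*s + 1)*log(2) + 108*3**s*s*(s - 3)*(s + 2)*(s**2 - 2*s + 1)*log(3) - 108*3**s*(s - 3)*(s + 2)*(s**2 - 2*s + 1) - 4*6**s*s**2*(s + 2)*(s**2 - 2*s + 1) + 216*s**3*(s - 3)*(s + 2)*log(2) - 216*s**2*(s - 3)*(s + 2)*log(2) + 216*s**2*(s - 3)*(s + 2) + 27*s**2*(s - 3)*(s**2 - 2*s + 1))/(108*2**s*s**2*(s - 3)*(s + 2)*(s**2 - 2*s + 1))
  -2 < Re(s) < 3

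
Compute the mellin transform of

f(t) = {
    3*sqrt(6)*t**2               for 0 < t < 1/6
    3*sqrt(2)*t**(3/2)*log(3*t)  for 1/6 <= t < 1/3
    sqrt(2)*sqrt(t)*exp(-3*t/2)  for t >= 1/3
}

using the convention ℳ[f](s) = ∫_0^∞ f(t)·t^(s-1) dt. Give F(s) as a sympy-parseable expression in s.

3**(1/2 - s)*(8*2**(2*s)*(s + 2)*(8*s + (2*s + 1)**2 + 8)*uppergamma(s + 1/2, 1/2) - 16*2**(s + 1/2)*(s + 2) + 8*s + 4*(s + 2)*(2*s + 1)*log(2) + 8*(s + 2)*log(2) + sqrt(2)*(8*s + (2*s + 1)**2 + 8) + 16)/(12*2**s*(s + 2)*(8*s + (2*s + 1)**2 + 8))
  Re(s) > -2

invert the common scale on t to get 3*sqrt(6)*t**2/4 on [0, 1/3); 3*t**(3/2)*log(3*t/2)/2 on [1/3, 2/3); sqrt(t)*exp(-3*t/4) on [2/3, ∞)
undo the shared t-power: 3*sqrt(6)*t**(3/2)/4 on [0, 1/3); 3*t*log(3*t/2)/2 on [1/3, 2/3); exp(-3*t/4) on [2/3, ∞)
remove the common scale on t first: t**(3/2) on [0, 1/2); t*log(t) on [1/2, 1); exp(-t/2) on [1, ∞)
breakpoints 1/6, 1/3: one integral from each of the 3 segments
∫ 3*sqrt(6)*t**2·t^(s-1) over [0, 1/6)
on [1/6, 1/3): add ∫ 3*sqrt(2)*t**(3/2)*log(3*t)·t^(s-1) dt
[1/3, ∞) adds the kernel integral of sqrt(2)*sqrt(t)*exp(-3*t/2)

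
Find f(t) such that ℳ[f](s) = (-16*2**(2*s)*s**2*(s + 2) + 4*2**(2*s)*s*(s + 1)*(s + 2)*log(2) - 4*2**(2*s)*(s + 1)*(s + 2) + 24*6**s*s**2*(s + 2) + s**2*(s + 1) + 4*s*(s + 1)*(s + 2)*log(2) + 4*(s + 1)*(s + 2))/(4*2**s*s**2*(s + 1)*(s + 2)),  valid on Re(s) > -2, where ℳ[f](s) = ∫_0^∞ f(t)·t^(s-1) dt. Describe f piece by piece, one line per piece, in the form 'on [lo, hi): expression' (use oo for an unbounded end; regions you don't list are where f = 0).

on [0, 1/2): t**2
on [1/2, 2): log(t)
on [2, 3): 2*t

the 3 pieces separated at 1/2, 2 each add one integral
on [0, 1/2): add ∫ t**2·t^(s-1) dt
segment [1/2, 2) carries log(t); integrate it
the [2, 3) slice contributes ∫ 2*t·t^(s-1) dt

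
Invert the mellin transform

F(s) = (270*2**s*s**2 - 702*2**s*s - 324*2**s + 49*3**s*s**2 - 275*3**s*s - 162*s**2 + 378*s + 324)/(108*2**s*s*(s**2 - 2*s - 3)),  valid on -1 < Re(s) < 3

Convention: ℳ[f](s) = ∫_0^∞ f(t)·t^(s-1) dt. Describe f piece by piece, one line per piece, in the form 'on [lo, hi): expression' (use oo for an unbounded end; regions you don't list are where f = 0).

on [0, 1/2): t
on [1/2, 1): 2*t + 1
on [1, 3/2): t/2
on [3/2, oo): t**(-3)

linearity at 1/2, 1, 3/2 turns ℳ[f](s) into 4 summed integrals
the [0, 1/2) slice contributes ∫ t·t^(s-1) dt
[1/2, 1) adds the kernel integral of (2*t + 1)
[1, 3/2) adds the kernel integral of t/2
[3/2, ∞) adds the kernel integral of t**(-3)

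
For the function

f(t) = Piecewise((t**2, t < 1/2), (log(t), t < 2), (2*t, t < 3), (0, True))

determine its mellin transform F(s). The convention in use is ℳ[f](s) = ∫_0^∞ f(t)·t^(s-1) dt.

slice at 1/2, 2, transform all 3 pieces, and sum them
∫ over [0, 1/2) of t**2·t^(s-1) joins the sum
over [1/2, 2), the kernel integral of log(t) enters the sum
piece [2, 3): integrate 2*t against the kernel

(-16*2**(2*s)*s**2*(s + 2) + 4*2**(2*s)*s*(s + 1)*(s + 2)*log(2) - 4*2**(2*s)*(s + 1)*(s + 2) + 24*6**s*s**2*(s + 2) + s**2*(s + 1) + 4*s*(s + 1)*(s + 2)*log(2) + 4*(s + 1)*(s + 2))/(4*2**s*s**2*(s + 1)*(s + 2))
  Re(s) > -2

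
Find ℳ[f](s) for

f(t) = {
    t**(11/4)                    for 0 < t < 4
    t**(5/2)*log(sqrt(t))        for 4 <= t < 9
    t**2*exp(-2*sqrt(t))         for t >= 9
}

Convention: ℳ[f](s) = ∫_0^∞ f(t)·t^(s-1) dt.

invert the shared t-power to get t**(3/4) on [0, 4); sqrt(t)*log(sqrt(t)) on [4, 9); exp(-2*sqrt(t)) on [9, ∞)
back out the power substitution: t**(3/2) on [0, 2); t*log(t) on [2, 3); exp(-2*t) on [3, ∞)
summing 3 kernel integrals split by 4, 9 yields ℳ[f](s)
segment [0, 4) carries t**(11/4); integrate it
segment 4 to 9 holds t**(5/2)*log(sqrt(t)); add its integral
segment [9, ∞) carries t**2*exp(-2*sqrt(t)); integrate it

2*6**(-2*s - 4)*(-4*12**(2*s + 4)*(s + 2)*(4*s + 11)*log(2) - 2*12**(2*s + 4)*(4*s + 11)*log(2) + 2*12**(2*s + 4)*(4*s + 11) + 4*12**(2*s + 4)*sqrt(2)*(4*s + 4*(s + 2)**2 + 9) + 6*18**(2*s + 4)*(s + 2)*(4*s + 11)*log(3) - 3*18**(2*s + 4)*(4*s + 11) + 3*18**(2*s + 4)*(4*s + 11)*log(3) + 3**(2*s + 4)*(4*s + 11)*(4*s + 4*(s + 2)**2 + 9)*uppergamma(2*s + 4, 6))/((4*s + 11)*(4*s + 4*(s + 2)**2 + 9))
  Re(s) > -11/4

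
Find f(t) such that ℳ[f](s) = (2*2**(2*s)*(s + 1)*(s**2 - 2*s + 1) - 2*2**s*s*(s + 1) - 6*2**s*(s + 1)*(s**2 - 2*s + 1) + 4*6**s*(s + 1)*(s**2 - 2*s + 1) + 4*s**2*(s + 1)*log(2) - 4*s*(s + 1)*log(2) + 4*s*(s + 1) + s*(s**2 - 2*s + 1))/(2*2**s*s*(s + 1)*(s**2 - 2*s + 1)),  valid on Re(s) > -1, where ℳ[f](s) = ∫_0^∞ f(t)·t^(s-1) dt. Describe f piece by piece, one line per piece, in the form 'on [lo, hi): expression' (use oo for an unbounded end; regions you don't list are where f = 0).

treat the 4 regions marked off by 1/2, 1, 2 separately and sum
over [0, 1/2), the kernel integral of t enters the sum
[1/2, 1) adds the kernel integral of log(t)/t
on [1, 2): add ∫ 3·t^(s-1) dt
over [2, 3), the kernel integral of 2 enters the sum

on [0, 1/2): t
on [1/2, 1): log(t)/t
on [1, 2): 3
on [2, 3): 2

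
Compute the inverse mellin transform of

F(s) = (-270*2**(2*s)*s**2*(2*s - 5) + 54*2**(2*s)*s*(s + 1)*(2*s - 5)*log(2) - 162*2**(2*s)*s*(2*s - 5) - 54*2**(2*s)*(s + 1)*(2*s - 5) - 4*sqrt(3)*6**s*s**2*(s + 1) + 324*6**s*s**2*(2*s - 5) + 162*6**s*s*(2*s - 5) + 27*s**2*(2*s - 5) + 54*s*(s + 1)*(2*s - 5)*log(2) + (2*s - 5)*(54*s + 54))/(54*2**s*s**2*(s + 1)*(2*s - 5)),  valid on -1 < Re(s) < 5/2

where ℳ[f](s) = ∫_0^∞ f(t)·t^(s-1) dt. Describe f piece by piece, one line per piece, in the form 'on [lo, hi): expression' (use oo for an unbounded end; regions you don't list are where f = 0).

on [0, 1/2): t
on [1/2, 2): log(t)
on [2, 3): t + 3
on [3, oo): t**(-5/2)

decompose at 1/2, 2, 3; ℳ[f](s) sums the 4 pieces' integrals
the [0, 1/2) slice contributes ∫ t·t^(s-1) dt
piece [1/2, 2): integrate log(t) against the kernel
piece [2, 3): integrate (t + 3) against the kernel
piece [3, ∞): integrate t**(-5/2) against the kernel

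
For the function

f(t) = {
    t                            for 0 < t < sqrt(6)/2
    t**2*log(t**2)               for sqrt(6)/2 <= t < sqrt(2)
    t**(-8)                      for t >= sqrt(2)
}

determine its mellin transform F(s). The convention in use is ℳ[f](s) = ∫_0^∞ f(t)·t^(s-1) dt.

(sqrt(2)/2)**s*(32*2**s*s*(s - 8)*(s + 1)*log(2) - 64*2**s*(s - 8)*(s + 1) + 64*2**s*(s - 8)*(s + 1)*log(2) - 2**s*(s + 1)*(s**2 + 4*s + 4) + 3**(s/2)*s*(s - 8)*(s + 1)*(-24*log(3) + 24*log(2)) + 3**(s/2)*(s - 8)*(s + 1)*(-48*log(3) + 48*log(2)) + 48*3**(s/2)*(s - 8)*(s + 1) + 8*3**(s/2)*sqrt(6)*(s - 8)*(s**2 + 4*s + 4))/(16*(s - 8)*(s + 1)*(s**2 + 4*s + 4))
  -1 < Re(s) < 8

the power substitution comes off first: sqrt(t) on [0, 3/2); t*log(t) on [3/2, 2); t**(-4) on [2, ∞)
split f at sqrt(6)/2, sqrt(2): ℳ[f](s) collects 3 kernel integrals
on [0, sqrt(6)/2) integrate f = t against the kernel
for t in [sqrt(6)/2, sqrt(2)): the term is ∫ t**2*log(t**2)·t^(s-1)
between sqrt(2) and ∞ the integrand is t**(-8)·t^(s-1)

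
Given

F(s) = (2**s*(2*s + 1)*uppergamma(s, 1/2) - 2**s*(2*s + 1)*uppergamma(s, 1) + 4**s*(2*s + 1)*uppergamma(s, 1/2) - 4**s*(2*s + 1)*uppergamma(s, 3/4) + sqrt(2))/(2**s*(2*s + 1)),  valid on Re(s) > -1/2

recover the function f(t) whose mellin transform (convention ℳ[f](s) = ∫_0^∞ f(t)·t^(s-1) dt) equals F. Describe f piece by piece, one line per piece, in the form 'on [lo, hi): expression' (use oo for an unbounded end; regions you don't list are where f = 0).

slice at 1/2, 1, transform all 3 pieces, and sum them
∫ over [0, 1/2) of sqrt(t)·t^(s-1) joins the sum
on [1/2, 1): add ∫ exp(-t)·t^(s-1) dt
for t in [1, 3/2): the term is ∫ exp(-t/2)·t^(s-1)

on [0, 1/2): sqrt(t)
on [1/2, 1): exp(-t)
on [1, 3/2): exp(-t/2)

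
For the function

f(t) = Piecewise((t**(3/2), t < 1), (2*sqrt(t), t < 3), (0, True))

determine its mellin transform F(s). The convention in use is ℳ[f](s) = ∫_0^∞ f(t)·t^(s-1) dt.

breakpoints 1: one integral from each of the 2 segments
on [0, 1): add ∫ t**(3/2)·t^(s-1) dt
for t in [1, 3): the term is ∫ 2*sqrt(t)·t^(s-1)

(4*sqrt(3)*3**s*(2*s + 3) - 4*s - 10)/((2*s + 1)*(2*s + 3))
  Re(s) > -3/2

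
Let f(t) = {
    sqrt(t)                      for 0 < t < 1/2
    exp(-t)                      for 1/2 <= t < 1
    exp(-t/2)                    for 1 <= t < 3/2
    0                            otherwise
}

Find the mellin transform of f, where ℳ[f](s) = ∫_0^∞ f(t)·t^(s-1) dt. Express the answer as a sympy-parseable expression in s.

(2**s*(2*s + 1)*uppergamma(s, 1/2) - 2**s*(2*s + 1)*uppergamma(s, 1) + 4**s*(2*s + 1)*uppergamma(s, 1/2) - 4**s*(2*s + 1)*uppergamma(s, 3/4) + sqrt(2))/(2**s*(2*s + 1))
  Re(s) > -1/2

integrate the 3 segments split at 1/2, 1, then add the results
for t in [0, 1/2): the term is ∫ sqrt(t)·t^(s-1)
segment 1/2 to 1 holds exp(-t); add its integral
the [1, 3/2) slice contributes ∫ exp(-t/2)·t^(s-1) dt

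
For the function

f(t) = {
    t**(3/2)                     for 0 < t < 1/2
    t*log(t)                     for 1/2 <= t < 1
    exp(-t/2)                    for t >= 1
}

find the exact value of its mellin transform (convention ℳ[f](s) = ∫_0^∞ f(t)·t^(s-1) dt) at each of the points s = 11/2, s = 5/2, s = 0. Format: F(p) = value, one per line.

slice at 1/2, 1, transform all 3 pieces, and sum them
segment [0, 1/2) carries t**(3/2); integrate it
segment [1/2, 1) carries t*log(t); integrate it
over [1, ∞), the kernel integral of exp(-t/2) enters the sum

F(11/2) = -3415/151424 + sqrt(2)/5408 + sqrt(2)*log(2)/832 + 945*sqrt(2)*sqrt(pi)*erfc(sqrt(2)/2) + 2666*exp(-1/2)
F(5/2) = -207/3136 + sqrt(2)/196 + sqrt(2)*log(2)/56 + 3*sqrt(2)*sqrt(pi)*erfc(sqrt(2)/2) + 8*exp(-1/2)
F(0) = -1/2 + sqrt(2)/6 + log(2)/2 - Ei(-1/2)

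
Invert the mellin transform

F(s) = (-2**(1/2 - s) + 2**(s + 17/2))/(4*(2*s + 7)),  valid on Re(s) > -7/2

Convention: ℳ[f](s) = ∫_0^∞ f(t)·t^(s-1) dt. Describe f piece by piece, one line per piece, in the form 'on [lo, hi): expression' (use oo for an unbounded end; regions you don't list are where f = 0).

on [0, 1/2): 2*t**(7/2)
on [1/2, 2): 4*t**(7/2)

integrate the 2 segments split at 1/2, then add the results
between 0 and 1/2 the integrand is 2*t**(7/2)·t^(s-1)
for t in [1/2, 2): the term is ∫ 4*t**(7/2)·t^(s-1)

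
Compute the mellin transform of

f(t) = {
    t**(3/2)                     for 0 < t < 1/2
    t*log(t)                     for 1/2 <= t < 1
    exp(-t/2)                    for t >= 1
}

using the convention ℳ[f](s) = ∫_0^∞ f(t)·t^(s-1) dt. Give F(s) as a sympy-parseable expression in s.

treat the 3 regions marked off by 1/2, 1 separately and sum
piece [0, 1/2): integrate t**(3/2) against the kernel
[1/2, 1) adds the kernel integral of t*log(t)
between 1 and ∞ the integrand is exp(-t/2)·t^(s-1)

(2*2**(2*s)*(2*s + 3)*(s**2 + 2*s + 1)*uppergamma(s, 1/2) - 2*2**s*(2*s + 3) + s*(2*s + 3)*log(2) + 2*s + (2*s + 3)*log(2) + sqrt(2)*(s**2 + 2*s + 1) + 3)/(2*2**s*(2*s + 3)*(s**2 + 2*s + 1))
  Re(s) > -3/2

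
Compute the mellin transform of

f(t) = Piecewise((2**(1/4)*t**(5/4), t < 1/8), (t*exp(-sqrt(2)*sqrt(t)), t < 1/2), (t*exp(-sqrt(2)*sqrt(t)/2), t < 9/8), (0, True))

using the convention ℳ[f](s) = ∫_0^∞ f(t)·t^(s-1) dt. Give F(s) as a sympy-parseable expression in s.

peel off the shared t-power: 2**(1/4)*t**(1/4) on [0, 1/8); exp(-sqrt(2)*sqrt(t)) on [1/8, 1/2); exp(-sqrt(2)*sqrt(t)/2) on [1/2, 9/8)
remove the common scale on t first: t**(1/4) on [0, 1/4); exp(-sqrt(t)) on [1/4, 1); exp(-sqrt(t)/2) on [1, 9/4)
remove the power substitution first: sqrt(t) on [0, 1/2); exp(-t) on [1/2, 1); exp(-t/2) on [1, 3/2)
the 3 pieces separated at 1/8, 1/2 each add one integral
on [0, 1/8): add ∫ 2**(1/4)*t**(5/4)·t^(s-1) dt
segment 1/8 to 1/2 holds t*exp(-sqrt(2)*sqrt(t)); add its integral
[1/2, 9/8) adds the kernel integral of t*exp(-sqrt(2)*sqrt(t)/2)

(16*2**(4*s)*(4*s + 5)*uppergamma(2*s + 2, 1/2) - 16*2**(4*s)*(4*s + 5)*uppergamma(2*s + 2, 3/4) + 4*2**(2*s)*(4*s + 5)*uppergamma(2*s + 2, 1/2) - 4*2**(2*s)*(4*s + 5)*uppergamma(2*s + 2, 1) + sqrt(2))/(4*2**(3*s)*(4*s + 5))
  Re(s) > -5/4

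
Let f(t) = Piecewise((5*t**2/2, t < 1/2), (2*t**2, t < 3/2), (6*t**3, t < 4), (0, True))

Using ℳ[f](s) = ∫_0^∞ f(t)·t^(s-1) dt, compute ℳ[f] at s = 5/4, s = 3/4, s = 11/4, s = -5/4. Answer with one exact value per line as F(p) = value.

F(5/4) = -2241*2**(3/4)*3**(1/4)/884 + 2**(3/4)/104 + 6144*sqrt(2)/17
F(3/4) = -207*2**(1/4)*3**(3/4)/110 + 2**(1/4)/44 + 1024*sqrt(2)/5
F(11/4) = -10125*2**(1/4)*3**(3/4)/3496 + 2**(1/4)/304 + 49152*sqrt(2)/23
F(-5/4) = -26*2**(1/4)*3**(3/4)/21 + 2**(1/4)/3 + 192*sqrt(2)/7

treat the 3 regions marked off by 1/2, 3/2 separately and sum
∫ 5*t**2/2·t^(s-1) over [0, 1/2)
over [1/2, 3/2), the kernel integral of 2*t**2 enters the sum
on [3/2, 4): add ∫ 6*t**3·t^(s-1) dt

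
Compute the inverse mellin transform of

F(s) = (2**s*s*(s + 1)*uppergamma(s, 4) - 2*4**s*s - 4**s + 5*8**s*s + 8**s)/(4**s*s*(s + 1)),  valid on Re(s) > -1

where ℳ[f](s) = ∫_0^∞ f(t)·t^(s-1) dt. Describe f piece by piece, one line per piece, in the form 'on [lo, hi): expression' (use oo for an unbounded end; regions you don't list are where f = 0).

on [0, 1): t
on [1, 2): 2*t + 1
on [2, oo): exp(-2*t)

the 3 pieces separated at 1, 2 each add one integral
for t in [0, 1): the term is ∫ t·t^(s-1)
between 1 and 2 the integrand is (2*t + 1)·t^(s-1)
on [2, ∞) integrate f = exp(-2*t) against the kernel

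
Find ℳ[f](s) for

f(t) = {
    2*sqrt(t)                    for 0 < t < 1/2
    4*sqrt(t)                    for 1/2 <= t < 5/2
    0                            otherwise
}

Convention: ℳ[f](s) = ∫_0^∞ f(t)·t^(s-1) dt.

split f at 1/2: ℳ[f](s) collects 2 kernel integrals
∫ over [0, 1/2) of 2*sqrt(t)·t^(s-1) joins the sum
∫ over [1/2, 5/2) of 4*sqrt(t)·t^(s-1) joins the sum

2**(3/2 - s)*(2*5**(s + 1/2) - 1)/(2*s + 1)
  Re(s) > -1/2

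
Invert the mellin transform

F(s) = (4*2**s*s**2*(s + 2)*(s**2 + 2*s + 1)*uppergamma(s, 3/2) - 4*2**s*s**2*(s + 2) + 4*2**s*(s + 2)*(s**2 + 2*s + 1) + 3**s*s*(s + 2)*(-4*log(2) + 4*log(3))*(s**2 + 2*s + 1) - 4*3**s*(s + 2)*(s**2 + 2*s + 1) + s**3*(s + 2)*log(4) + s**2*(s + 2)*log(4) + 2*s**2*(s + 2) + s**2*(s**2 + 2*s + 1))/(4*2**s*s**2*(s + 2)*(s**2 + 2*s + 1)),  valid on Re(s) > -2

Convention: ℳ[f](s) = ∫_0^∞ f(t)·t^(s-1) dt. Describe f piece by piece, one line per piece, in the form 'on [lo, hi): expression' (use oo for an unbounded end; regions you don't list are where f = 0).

on [0, 1/2): t**2
on [1/2, 1): t*log(t)
on [1, 3/2): log(t)
on [3/2, oo): exp(-t)

summing 4 kernel integrals split by 1/2, 1, 3/2 yields ℳ[f](s)
on [0, 1/2): add ∫ t**2·t^(s-1) dt
between 1/2 and 1 the integrand is t*log(t)·t^(s-1)
∫ over [1, 3/2) of log(t)·t^(s-1) joins the sum
for t in [3/2, ∞): the term is ∫ exp(-t)·t^(s-1)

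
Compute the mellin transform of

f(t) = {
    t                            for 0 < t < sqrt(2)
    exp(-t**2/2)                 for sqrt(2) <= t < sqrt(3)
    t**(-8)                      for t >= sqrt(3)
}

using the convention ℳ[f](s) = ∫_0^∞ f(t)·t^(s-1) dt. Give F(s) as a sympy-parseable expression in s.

(81*2**(s/2)*(s - 8)*(s + 1)*uppergamma(s/2, 1) - 81*2**(s/2)*(s - 8)*(s + 1)*uppergamma(s/2, 3/2) + 162*2**(s/2 + 1/2)*(s - 8) - 2*3**(s/2)*(s + 1))/(162*(s - 8)*(s + 1))
  -1 < Re(s) < 8

the shared t-power comes off first: 1/t on [0, sqrt(2)); exp(-t**2/2)/t**2 on [sqrt(2), sqrt(3)); t**(-10) on [sqrt(3), ∞)
peel off the power substitution: 1/sqrt(t) on [0, 2); exp(-t/2)/t on [2, 3); t**(-5) on [3, ∞)
the shared t-power comes off first: sqrt(t) on [0, 2); exp(-t/2) on [2, 3); t**(-4) on [3, ∞)
breakpoints sqrt(2), sqrt(3): one integral from each of the 3 segments
[0, sqrt(2)) adds the kernel integral of t
over [sqrt(2), sqrt(3)), the kernel integral of exp(-t**2/2) enters the sum
segment [sqrt(3), ∞) carries t**(-8); integrate it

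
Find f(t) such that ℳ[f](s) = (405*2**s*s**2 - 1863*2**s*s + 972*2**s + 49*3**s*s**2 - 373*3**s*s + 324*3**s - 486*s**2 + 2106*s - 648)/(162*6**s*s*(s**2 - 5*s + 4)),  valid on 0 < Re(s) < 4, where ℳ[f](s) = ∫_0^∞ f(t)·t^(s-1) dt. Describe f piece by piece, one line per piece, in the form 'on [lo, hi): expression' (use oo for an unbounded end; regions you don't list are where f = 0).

on [0, 1/6): 1
on [1/6, 1/3): (6*t + 1)/(3*t)
on [1/3, 1/2): 1/2
on [1/2, oo): 1/(81*t**4)

undo the common scale on t: 1 on [0, 1/2); (2*t + 1)/t on [1/2, 1); 1/2 on [1, 3/2); …
the shared t-power comes off first: t on [0, 1/2); 2*t + 1 on [1/2, 1); t/2 on [1, 3/2); …
integrate the 4 segments split at 1/6, 1/3, 1/2, then add the results
∫ over [0, 1/6) of 1·t^(s-1) joins the sum
piece [1/6, 1/3): integrate (6*t + 1)/(3*t) against the kernel
∫ over [1/3, 1/2) of 1/2·t^(s-1) joins the sum
∫ 1/(81*t**4)·t^(s-1) over [1/2, ∞)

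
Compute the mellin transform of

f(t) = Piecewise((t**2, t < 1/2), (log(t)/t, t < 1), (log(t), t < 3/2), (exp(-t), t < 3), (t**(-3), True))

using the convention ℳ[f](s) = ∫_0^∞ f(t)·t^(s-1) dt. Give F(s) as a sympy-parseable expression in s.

(108*2**s*s**2*(s - 3)*(s + 2)*(s**2 - 2*s + 1)*uppergamma(s, 3/2) - 108*2**s*s**2*(s - 3)*(s + 2)*(s**2 - 2*s + 1)*uppergamma(s, 3) - 108*2**s*s**2*(s - 3)*(s + 2) + 108*2**s*(s - 3)*(s + 2)*(s**2 - 2*s + 1) - 108*3**s*s*(s - 3)*(s + 2)*(s**2 - 2*s + 1)*log(2) + 108*3**s*s*(s - 3)*(s + 2)*(s**2 - 2*s + 1)*log(3) - 108*3**s*(s - 3)*(s + 2)*(s**2 - 2*s + 1) - 4*6**s*s**2*(s + 2)*(s**2 - 2*s + 1) + 216*s**3*(s - 3)*(s + 2)*log(2) - 216*s**2*(s - 3)*(s + 2)*log(2) + 216*s**2*(s - 3)*(s + 2) + 27*s**2*(s - 3)*(s**2 - 2*s + 1))/(108*2**s*s**2*(s - 3)*(s + 2)*(s**2 - 2*s + 1))
  -2 < Re(s) < 3

integrate the 5 segments split at 1/2, 1, 3/2, 3, then add the results
segment 0 to 1/2 holds t**2; add its integral
[1/2, 1) adds the kernel integral of log(t)/t
the [1, 3/2) slice contributes ∫ log(t)·t^(s-1) dt
∫ exp(-t)·t^(s-1) over [3/2, 3)
segment [3, ∞) carries t**(-3); integrate it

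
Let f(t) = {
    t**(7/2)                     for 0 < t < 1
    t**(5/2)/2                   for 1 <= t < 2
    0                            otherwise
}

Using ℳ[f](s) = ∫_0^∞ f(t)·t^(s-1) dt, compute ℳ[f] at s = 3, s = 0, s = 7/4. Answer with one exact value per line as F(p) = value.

undo the shared t-power: t**(3/2) on [0, 1); sqrt(t)/2 on [1, 2)
reversing the shared t-power: t on [0, 1); 1/2 on [1, 2)
the 2 pieces separated at 1 each add one integral
the [0, 1) slice contributes ∫ t**(7/2)·t^(s-1) dt
segment 1 to 2 holds t**(5/2)/2; add its integral

F(3) = 9/143 + 32*sqrt(2)/11
F(0) = 3/35 + 4*sqrt(2)/5
F(7/4) = 26/357 + 32*2**(1/4)/17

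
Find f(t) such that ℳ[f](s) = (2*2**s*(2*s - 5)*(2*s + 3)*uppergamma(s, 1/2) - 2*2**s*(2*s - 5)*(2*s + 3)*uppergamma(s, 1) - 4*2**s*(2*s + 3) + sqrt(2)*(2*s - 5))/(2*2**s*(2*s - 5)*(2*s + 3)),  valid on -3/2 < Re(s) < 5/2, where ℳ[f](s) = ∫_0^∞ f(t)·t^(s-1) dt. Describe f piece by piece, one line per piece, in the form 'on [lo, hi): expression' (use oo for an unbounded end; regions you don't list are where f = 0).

on [0, 1/2): t**(3/2)
on [1/2, 1): exp(-t)
on [1, oo): t**(-5/2)

treat the 3 regions marked off by 1/2, 1 separately and sum
segment [0, 1/2) carries t**(3/2); integrate it
segment 1/2 to 1 holds exp(-t); add its integral
∫ t**(-5/2)·t^(s-1) over [1, ∞)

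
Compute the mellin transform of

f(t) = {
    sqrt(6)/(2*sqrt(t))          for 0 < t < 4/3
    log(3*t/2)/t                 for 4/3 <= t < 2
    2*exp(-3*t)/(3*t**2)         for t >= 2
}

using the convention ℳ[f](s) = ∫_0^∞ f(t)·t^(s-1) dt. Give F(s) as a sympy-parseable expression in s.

2**(s - 2)*(-3*12**s*(s - 2)*(2*s - 1)*log(2) - 3*12**s*(2*s - 1)*log(2) + 12**s*(6*s - 3) + 12**s*sqrt(2)*(12*s + 6*(s - 2)**2 - 18) + 18**s*(2 - 4*s) + 2*18**s*(s - 2)*(2*s - 1)*log(3) + 2*18**s*(2*s - 1)*log(3) + 8*3**(s + 1)*(2*s - 1)*(2*s + (s - 2)**2 - 3)*uppergamma(s - 2, 6))/(18**s*(2*s - 1)*(2*s + (s - 2)**2 - 3))
  Re(s) > 1/2

invert the shared t-power to get sqrt(6)*sqrt(t)/2 on [0, 4/3); log(3*t/2) on [4/3, 2); 2*exp(-3*t)/(3*t) on [2, ∞)
back out the common scale on t: sqrt(t) on [0, 2); log(t) on [2, 3); exp(-2*t)/t on [3, ∞)
remove the shared t-power first: t**(3/2) on [0, 2); t*log(t) on [2, 3); exp(-2*t) on [3, ∞)
summing 3 kernel integrals split by 4/3, 2 yields ℳ[f](s)
over [0, 4/3), the kernel integral of sqrt(6)/(2*sqrt(t)) enters the sum
on [4/3, 2) integrate f = log(3*t/2)/t against the kernel
the [2, ∞) slice contributes ∫ 2*exp(-3*t)/(3*t**2)·t^(s-1) dt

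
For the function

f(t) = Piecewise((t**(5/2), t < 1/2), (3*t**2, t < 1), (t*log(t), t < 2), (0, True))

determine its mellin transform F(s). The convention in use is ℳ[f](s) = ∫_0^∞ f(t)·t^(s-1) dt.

remove the shared t-power first: t**(3/2) on [0, 1/2); 3*t on [1/2, 1); log(t) on [1, 2)
f breaks at 1/2, 1 into 3 integrals to sum
over [0, 1/2), the kernel integral of t**(5/2) enters the sum
segment 1/2 to 1 holds 3*t**2; add its integral
∫ t*log(t)·t^(s-1) over [1, 2)

(-8*2**(2*s)*(s + 2)*(2*s + 5) + 12*2**s*(s + 1)**2*(2*s + 5) + 4*2**s*(s + 2)*(2*s + 5) + 8*4**s*(s + 1)*(s + 2)*(2*s + 5)*log(2) + sqrt(2)*(s + 1)**2*(s + 2) - 3*(s + 1)**2*(2*s + 5))/(4*2**s*(s + 1)**2*(s + 2)*(2*s + 5))
  Re(s) > -5/2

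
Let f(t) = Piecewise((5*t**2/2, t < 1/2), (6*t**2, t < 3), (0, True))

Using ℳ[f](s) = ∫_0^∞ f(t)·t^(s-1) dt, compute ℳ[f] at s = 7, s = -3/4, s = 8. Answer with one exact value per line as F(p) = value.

split f at 1/2: ℳ[f](s) collects 2 kernel integrals
piece [0, 1/2): integrate 5*t**2/2 against the kernel
segment 1/2 to 3 holds 6*t**2; add its integral

F(7) = 120932345/9216
F(-3/4) = -7*2**(3/4)/10 + 72*3**(1/4)/5
F(8) = 145118821/4096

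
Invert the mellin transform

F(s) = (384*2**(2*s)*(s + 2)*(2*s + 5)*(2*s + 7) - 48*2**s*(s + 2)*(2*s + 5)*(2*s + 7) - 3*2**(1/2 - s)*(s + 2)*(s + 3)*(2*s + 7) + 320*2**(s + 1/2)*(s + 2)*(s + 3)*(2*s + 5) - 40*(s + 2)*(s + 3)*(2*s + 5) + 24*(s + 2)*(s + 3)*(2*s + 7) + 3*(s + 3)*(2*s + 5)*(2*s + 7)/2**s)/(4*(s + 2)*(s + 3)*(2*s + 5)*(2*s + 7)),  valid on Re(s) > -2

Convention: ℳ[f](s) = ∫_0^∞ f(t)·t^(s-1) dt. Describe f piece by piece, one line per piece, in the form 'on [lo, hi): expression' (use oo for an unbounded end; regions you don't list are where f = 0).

on [0, 1/2): 3*t**2
on [1/2, 1): 3*t**(5/2)
on [1, 2): 5*t**(7/2)
on [2, 4): 3*t**3/2

cuts at 1/2, 1, 2: linearity sums the 4 kernel integrals
[0, 1/2) adds the kernel integral of 3*t**2
on [1/2, 1): add ∫ 3*t**(5/2)·t^(s-1) dt
on [1, 2) integrate f = 5*t**(7/2) against the kernel
over [2, 4), the kernel integral of 3*t**3/2 enters the sum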